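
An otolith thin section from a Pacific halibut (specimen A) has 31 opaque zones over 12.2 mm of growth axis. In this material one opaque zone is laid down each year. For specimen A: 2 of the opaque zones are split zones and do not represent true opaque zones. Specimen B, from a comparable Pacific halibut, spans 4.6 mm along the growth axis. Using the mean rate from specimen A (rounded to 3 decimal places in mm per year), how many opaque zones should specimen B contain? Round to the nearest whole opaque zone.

11 opaque zones

Specimen A: correcting the raw count gives 31 − 2 = 29 true opaque zones.
A: Mean rate = 12.2 mm / 29 years ≈ 0.421 mm/yr.
Specimen B: 4.6 mm / 0.421 mm per year = 10.93 years ≈ 11 opaque zones.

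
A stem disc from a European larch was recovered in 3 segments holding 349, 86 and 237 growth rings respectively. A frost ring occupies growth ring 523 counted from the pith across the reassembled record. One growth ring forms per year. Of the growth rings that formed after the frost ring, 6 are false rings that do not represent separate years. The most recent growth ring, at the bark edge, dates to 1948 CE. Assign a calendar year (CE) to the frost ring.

Total growth rings = 349 + 86 + 237 = 672.
672 − 523 = 149 growth rings lie beyond the frost ring toward the bark edge.
Excluding 6 false growth rings: 149 − 6 = 143.
The growth ring at the bark edge is 1948 CE, so the frost ring dates to 1948 − 143 = 1805 CE.

1805 CE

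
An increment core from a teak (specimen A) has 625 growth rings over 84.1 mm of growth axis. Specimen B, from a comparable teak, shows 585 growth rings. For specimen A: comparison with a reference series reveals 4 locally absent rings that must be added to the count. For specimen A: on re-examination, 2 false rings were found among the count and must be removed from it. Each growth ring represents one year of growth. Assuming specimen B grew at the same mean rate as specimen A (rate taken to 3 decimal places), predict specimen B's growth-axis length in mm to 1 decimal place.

Specimen A: after corrections the count is 625 − 2 + 4 = 627 growth rings.
A: 84.1 mm over 627 years gives 84.1 / 627 ≈ 0.134 mm/yr.
For B, 0.134 mm/year × 585 years = 78.4 mm.

78.4 mm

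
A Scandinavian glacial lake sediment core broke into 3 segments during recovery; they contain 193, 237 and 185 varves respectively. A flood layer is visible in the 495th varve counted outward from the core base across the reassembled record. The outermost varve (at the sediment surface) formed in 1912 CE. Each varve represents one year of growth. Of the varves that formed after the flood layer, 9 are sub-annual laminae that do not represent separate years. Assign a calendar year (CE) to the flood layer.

Total varves = 193 + 237 + 185 = 615.
The flood layer sits at varve 495 from the core base, so 615 − 495 = 120 varves formed after it.
120 − 9 false = 111 true varves after the flood layer.
1912 − 111 = 1801 CE.

1801 CE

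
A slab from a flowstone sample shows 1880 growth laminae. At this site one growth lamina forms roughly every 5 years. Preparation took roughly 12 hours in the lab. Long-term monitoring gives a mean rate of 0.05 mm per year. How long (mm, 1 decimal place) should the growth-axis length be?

470.0 mm

1880 growth laminae at 5 years each span 1880 × 5 = 9400 years.
Length ≈ 0.05 × 9400 = 470.0 mm.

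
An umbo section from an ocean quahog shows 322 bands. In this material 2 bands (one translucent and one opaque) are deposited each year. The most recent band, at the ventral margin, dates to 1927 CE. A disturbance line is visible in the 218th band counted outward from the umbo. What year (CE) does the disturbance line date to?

1875 CE

Between band 218 and the ventral margin there are 322 − 218 = 104 bands.
With 2 bands per year, 104 / 2 = 52 years.
The band at the ventral margin is 1927 CE, so the disturbance line dates to 1927 − 52 = 1875 CE.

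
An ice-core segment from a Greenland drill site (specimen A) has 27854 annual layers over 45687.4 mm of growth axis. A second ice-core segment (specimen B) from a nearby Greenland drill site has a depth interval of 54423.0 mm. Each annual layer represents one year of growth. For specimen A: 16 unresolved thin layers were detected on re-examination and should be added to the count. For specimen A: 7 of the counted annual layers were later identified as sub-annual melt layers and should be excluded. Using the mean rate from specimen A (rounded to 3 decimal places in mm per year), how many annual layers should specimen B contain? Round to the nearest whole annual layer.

Specimen A: after corrections the count is 27854 − 7 + 16 = 27863 annual layers.
A: Mean rate = 45687.4 mm / 27863 years ≈ 1.640 mm/yr.
For B, 54423.0 / 1.640 = 33184.76 years ≈ 33185 annual layers.

33185 annual layers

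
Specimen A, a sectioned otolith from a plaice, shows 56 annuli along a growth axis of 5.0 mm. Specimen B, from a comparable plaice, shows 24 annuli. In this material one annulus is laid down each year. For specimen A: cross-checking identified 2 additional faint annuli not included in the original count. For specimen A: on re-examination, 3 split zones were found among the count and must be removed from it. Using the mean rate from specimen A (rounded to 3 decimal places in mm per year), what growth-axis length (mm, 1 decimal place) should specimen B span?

Specimen A: correcting the raw count gives 56 − 3 + 2 = 55 true annuli.
A: 5.0 mm over 55 years gives 5.0 / 55 ≈ 0.091 mm per year.
For B, 0.091 mm/year × 24 years = 2.2 mm.

2.2 mm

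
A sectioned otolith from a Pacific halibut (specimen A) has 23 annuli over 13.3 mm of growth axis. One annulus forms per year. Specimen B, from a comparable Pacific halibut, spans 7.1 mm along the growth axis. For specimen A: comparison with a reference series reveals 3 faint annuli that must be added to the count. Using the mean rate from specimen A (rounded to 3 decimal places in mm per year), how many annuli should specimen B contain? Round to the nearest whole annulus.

14 annuli

Specimen A: after corrections the count is 23 + 3 = 26 annuli.
A: 13.3 mm over 26 years gives 13.3 / 26 ≈ 0.512 mm/year.
B spans 7.1 / 0.512 = 13.87 years ≈ 14 annuli.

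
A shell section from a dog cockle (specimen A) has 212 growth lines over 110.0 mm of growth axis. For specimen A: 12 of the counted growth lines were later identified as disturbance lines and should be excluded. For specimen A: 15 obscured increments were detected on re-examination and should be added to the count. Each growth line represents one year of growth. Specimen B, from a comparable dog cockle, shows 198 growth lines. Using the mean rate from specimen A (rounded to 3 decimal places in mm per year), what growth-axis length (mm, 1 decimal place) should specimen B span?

Specimen A: adjusted count: 212 − 12 + 15 = 215 growth lines.
A: Mean rate = 110.0 mm / 215 years ≈ 0.512 mm/year.
B's length ≈ 0.512 × 198 = 101.4 mm.

101.4 mm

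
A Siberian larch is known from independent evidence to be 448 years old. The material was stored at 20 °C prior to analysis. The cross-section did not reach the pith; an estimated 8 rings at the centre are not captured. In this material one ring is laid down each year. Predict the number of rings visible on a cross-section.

Expected rings over 448 years: 448.
Subtracting the 8 rings not captured gives 448 − 8 = 440 rings in the record.

440 rings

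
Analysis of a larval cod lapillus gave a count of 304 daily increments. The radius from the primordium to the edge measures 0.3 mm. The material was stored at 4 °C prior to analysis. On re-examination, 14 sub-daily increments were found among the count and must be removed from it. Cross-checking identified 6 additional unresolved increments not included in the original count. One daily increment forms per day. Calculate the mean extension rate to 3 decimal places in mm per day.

0.001 mm per day

Adjusted count: 304 − 14 + 6 = 296 daily increments.
Mean rate = 0.3 mm / 296 days ≈ 0.001 mm per day.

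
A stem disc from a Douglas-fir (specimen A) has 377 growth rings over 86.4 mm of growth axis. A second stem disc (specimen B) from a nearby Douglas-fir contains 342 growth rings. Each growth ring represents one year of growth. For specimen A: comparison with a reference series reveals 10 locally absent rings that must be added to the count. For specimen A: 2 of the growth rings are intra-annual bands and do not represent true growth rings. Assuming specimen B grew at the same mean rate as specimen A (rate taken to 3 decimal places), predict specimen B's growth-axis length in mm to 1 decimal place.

76.6 mm

Specimen A: adjusted count: 377 − 2 + 10 = 385 growth rings.
A: Mean rate = 86.4 mm / 385 years ≈ 0.224 mm/year.
B's length ≈ 0.224 × 342 = 76.6 mm.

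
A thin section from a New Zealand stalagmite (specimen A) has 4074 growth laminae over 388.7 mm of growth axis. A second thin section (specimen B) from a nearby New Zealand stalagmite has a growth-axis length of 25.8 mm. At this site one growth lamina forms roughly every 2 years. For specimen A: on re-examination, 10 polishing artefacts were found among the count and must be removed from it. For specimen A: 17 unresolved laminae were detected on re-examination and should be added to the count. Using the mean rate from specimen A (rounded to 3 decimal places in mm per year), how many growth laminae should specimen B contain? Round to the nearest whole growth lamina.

269 growth laminae

Specimen A: true growth lamina count = 4074 − 10 + 17 = 4081.
Specimen A: at 2 years per growth lamina, 4081 × 2 = 8162 years.
A: Mean rate = 388.7 mm / 8162 years ≈ 0.048 mm/yr.
Specimen B: 25.8 mm / 0.048 mm per year = 537.50 years; at 2 years per growth lamina that is 537.50 / 2 ≈ 269 growth laminae.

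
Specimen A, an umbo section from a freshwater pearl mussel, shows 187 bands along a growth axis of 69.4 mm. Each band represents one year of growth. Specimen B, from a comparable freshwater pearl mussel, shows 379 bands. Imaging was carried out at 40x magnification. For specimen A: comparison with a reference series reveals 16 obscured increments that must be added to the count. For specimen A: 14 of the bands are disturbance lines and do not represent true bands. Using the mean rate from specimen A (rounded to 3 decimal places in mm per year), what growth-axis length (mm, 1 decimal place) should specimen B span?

139.1 mm

Specimen A: correcting the raw count gives 187 − 14 + 16 = 189 true bands.
A: Extension rate ≈ 69.4 / 189 = 0.367 mm/year.
For B, 0.367 mm/year × 379 years = 139.1 mm.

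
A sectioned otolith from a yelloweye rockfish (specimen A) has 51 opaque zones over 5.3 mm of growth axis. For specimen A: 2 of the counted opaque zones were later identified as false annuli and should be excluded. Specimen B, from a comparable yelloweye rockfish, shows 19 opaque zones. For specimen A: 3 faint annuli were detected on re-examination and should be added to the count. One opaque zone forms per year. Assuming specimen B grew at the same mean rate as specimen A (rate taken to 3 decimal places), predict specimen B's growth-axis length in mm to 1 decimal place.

Specimen A: after corrections the count is 51 − 2 + 3 = 52 opaque zones.
A: Extension rate ≈ 5.3 / 52 = 0.102 mm per year.
B's length ≈ 0.102 × 19 = 1.9 mm.

1.9 mm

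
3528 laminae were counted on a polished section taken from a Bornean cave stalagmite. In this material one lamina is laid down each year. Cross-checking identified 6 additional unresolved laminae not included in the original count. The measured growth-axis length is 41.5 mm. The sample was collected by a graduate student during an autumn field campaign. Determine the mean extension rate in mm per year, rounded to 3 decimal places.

0.012 mm per year

Adjusted count: 3528 + 6 = 3534 laminae.
Mean rate = 41.5 mm / 3534 years ≈ 0.012 mm per year.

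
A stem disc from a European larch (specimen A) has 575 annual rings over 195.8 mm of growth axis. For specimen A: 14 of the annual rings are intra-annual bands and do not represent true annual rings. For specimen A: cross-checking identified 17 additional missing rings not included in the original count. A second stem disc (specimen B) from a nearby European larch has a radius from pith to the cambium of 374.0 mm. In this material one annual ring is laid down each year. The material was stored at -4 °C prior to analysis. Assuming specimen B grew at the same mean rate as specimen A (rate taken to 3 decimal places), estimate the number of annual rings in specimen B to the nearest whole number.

1103 annual rings

Specimen A: true annual ring count = 575 − 14 + 17 = 578.
A: 195.8 mm over 578 years gives 195.8 / 578 ≈ 0.339 mm/yr.
Specimen B: 374.0 mm / 0.339 mm per year = 1103.24 years ≈ 1103 annual rings.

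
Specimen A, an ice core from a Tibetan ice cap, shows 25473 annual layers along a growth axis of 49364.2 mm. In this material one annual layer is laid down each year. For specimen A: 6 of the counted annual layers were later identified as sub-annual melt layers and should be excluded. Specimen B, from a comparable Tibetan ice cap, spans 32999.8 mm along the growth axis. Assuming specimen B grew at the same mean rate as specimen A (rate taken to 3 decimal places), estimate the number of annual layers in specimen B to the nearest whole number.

17028 annual layers

Specimen A: after corrections the count is 25473 − 6 = 25467 annual layers.
A: 49364.2 mm over 25467 years gives 49364.2 / 25467 ≈ 1.938 mm/year.
Specimen B: 32999.8 mm / 1.938 mm per year = 17027.76 years ≈ 17028 annual layers.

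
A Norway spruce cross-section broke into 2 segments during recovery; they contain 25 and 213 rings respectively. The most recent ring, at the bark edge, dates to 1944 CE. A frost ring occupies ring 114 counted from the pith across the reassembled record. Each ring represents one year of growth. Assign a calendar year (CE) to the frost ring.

Total rings = 25 + 213 = 238.
Between ring 114 and the bark edge there are 238 − 114 = 124 rings.
1944 − 124 = 1820 CE.

1820 CE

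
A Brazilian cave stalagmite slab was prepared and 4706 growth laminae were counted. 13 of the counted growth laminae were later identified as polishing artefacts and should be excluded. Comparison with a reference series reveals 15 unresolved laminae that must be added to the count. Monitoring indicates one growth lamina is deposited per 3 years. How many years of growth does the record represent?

Adjusted count: 4706 − 13 + 15 = 4708 growth laminae.
4708 growth laminae at 3 years each span 4708 × 3 = 14124 years.

14124 yr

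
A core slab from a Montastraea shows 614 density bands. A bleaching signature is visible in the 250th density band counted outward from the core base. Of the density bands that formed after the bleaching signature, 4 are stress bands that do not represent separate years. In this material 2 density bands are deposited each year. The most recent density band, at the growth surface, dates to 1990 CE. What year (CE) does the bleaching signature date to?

1810 CE

Between density band 250 and the growth surface there are 614 − 250 = 364 density bands.
Excluding 4 false density bands: 364 − 4 = 360.
Dividing by 2 density bands per year: 360 / 2 = 180 years.
1990 − 180 = 1810 CE.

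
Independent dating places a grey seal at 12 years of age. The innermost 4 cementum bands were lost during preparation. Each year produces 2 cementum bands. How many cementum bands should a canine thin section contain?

20 cementum bands

With 2 cementum bands per year, 12 years would produce 12 × 2 = 24 cementum bands.
Subtracting the 4 cementum bands not captured gives 24 − 4 = 20 cementum bands in the record.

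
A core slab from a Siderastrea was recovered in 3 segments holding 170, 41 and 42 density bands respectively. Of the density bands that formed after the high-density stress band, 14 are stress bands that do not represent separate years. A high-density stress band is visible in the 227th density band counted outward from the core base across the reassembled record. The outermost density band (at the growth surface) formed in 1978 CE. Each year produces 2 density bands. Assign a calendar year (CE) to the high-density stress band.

Total density bands = 170 + 41 + 42 = 253.
The high-density stress band sits at density band 227 from the core base, so 253 − 227 = 26 density bands formed after it.
Removing the 14 false density bands leaves 26 − 14 = 12 true density bands beyond the high-density stress band.
Dividing by 2 density bands per year: 12 / 2 = 6 years.
Counting back 6 years from 1978 CE places the high-density stress band in 1978 − 6 = 1972 CE.

1972 CE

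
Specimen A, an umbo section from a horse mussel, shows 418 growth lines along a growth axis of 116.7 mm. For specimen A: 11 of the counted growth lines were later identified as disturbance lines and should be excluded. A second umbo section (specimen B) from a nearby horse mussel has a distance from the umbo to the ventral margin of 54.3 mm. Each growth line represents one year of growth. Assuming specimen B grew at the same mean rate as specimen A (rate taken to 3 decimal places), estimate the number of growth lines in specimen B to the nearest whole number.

Specimen A: correcting the raw count gives 418 − 11 = 407 true growth lines.
A: 116.7 mm over 407 years gives 116.7 / 407 ≈ 0.287 mm per year.
Specimen B: 54.3 mm / 0.287 mm per year = 189.20 years ≈ 189 growth lines.

189 growth lines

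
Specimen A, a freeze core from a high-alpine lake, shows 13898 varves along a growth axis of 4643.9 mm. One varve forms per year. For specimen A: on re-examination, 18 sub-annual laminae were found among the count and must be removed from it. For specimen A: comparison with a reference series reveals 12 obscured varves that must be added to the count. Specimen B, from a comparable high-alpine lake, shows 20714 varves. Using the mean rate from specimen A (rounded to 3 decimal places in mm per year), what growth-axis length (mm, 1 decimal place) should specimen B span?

Specimen A: adjusted count: 13898 − 18 + 12 = 13892 varves.
A: Extension rate ≈ 4643.9 / 13892 = 0.334 mm/yr.
B's length ≈ 0.334 × 20714 = 6918.5 mm.

6918.5 mm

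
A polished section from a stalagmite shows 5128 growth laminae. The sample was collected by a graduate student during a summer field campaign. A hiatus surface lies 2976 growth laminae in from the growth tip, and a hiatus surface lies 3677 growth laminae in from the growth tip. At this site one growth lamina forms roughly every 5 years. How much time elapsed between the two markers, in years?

Separation: 3677 − 2976 = 701 growth laminae.
Multiplying by 5 years per growth lamina: 701 × 5 = 3505 years.

3505 years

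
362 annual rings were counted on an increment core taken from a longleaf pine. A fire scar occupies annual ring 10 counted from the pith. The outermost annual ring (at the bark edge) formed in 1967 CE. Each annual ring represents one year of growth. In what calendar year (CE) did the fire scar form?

The fire scar sits at annual ring 10 from the pith, so 362 − 10 = 352 annual rings formed after it.
Counting back 352 years from 1967 CE places the fire scar in 1967 − 352 = 1615 CE.

1615 CE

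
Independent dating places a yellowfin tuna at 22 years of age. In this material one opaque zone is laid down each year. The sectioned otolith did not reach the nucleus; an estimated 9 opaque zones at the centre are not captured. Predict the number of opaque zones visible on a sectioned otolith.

One opaque zone per year gives 22 opaque zones over 22 years.
22 − 9 missed = 13 opaque zones expected in the prepared section.

13 opaque zones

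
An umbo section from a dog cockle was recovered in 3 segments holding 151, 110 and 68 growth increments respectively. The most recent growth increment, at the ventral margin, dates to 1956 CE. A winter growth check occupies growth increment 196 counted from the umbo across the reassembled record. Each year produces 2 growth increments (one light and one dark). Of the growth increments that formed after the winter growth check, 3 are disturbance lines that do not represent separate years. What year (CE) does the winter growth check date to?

Total growth increments = 151 + 110 + 68 = 329.
The winter growth check sits at growth increment 196 from the umbo, so 329 − 196 = 133 growth increments formed after it.
Removing the 3 false growth increments leaves 133 − 3 = 130 true growth increments beyond the winter growth check.
Dividing by 2 growth increments per year: 130 / 2 = 65 years.
The growth increment at the ventral margin is 1956 CE, so the winter growth check dates to 1956 − 65 = 1891 CE.

1891 CE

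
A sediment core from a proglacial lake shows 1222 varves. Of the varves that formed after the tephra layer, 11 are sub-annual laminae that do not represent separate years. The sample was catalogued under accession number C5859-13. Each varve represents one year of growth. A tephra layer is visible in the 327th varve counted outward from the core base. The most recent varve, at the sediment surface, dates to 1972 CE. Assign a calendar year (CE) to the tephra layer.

Between varve 327 and the sediment surface there are 1222 − 327 = 895 varves.
895 − 11 false = 884 true varves after the tephra layer.
The varve at the sediment surface is 1972 CE, so the tephra layer dates to 1972 − 884 = 1088 CE.

1088 CE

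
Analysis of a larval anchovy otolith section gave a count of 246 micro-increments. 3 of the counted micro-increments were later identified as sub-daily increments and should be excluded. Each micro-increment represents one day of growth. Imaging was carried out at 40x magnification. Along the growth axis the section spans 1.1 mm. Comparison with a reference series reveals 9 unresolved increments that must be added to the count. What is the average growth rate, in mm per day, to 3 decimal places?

After corrections the count is 246 − 3 + 9 = 252 micro-increments.
Extension rate ≈ 1.1 / 252 = 0.004 mm per day.

0.004 mm per day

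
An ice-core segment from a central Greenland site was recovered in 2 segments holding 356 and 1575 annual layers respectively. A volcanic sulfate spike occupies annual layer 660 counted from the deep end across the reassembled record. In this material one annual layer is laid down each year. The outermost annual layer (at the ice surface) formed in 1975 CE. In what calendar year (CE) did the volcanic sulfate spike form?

704 CE

Total annual layers = 356 + 1575 = 1931.
The volcanic sulfate spike sits at annual layer 660 from the deep end, so 1931 − 660 = 1271 annual layers formed after it.
Counting back 1271 years from 1975 CE places the volcanic sulfate spike in 1975 − 1271 = 704 CE.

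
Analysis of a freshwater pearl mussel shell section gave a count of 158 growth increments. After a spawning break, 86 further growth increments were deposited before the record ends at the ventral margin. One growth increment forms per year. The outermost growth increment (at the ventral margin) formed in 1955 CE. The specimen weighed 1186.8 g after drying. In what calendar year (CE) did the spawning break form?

1869 CE

86 growth increments formed after the spawning break.
Counting back 86 years from 1955 CE places the spawning break in 1955 − 86 = 1869 CE.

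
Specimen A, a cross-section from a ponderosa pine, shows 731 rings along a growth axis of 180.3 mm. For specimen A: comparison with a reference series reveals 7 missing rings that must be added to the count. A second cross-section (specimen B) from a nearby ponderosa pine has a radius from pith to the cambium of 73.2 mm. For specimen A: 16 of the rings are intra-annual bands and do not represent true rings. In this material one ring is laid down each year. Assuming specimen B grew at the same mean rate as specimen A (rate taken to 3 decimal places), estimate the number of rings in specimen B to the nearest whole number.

Specimen A: correcting the raw count gives 731 − 16 + 7 = 722 true rings.
A: 180.3 mm over 722 years gives 180.3 / 722 ≈ 0.250 mm/yr.
B spans 73.2 / 0.250 = 292.80 years ≈ 293 rings.

293 rings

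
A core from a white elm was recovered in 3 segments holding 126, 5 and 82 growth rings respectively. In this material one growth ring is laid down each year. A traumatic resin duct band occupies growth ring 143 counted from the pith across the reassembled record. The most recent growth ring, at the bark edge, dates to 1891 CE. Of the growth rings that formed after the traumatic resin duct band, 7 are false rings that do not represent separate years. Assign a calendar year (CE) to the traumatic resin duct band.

Total growth rings = 126 + 5 + 82 = 213.
The traumatic resin duct band sits at growth ring 143 from the pith, so 213 − 143 = 70 growth rings formed after it.
Excluding 7 false growth rings: 70 − 7 = 63.
Counting back 63 years from 1891 CE places the traumatic resin duct band in 1891 − 63 = 1828 CE.

1828 CE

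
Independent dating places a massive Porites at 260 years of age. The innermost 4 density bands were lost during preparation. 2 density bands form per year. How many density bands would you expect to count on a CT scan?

260 years at 2 density bands per year gives 260 × 2 = 520 density bands.
Less the 4 uncaptured density bands: 520 − 4 = 516.

516 density bands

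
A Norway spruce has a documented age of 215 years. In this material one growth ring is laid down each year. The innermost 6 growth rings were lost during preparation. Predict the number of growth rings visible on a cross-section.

209 growth rings

Expected growth rings over 215 years: 215.
Less the 6 uncaptured growth rings: 215 − 6 = 209.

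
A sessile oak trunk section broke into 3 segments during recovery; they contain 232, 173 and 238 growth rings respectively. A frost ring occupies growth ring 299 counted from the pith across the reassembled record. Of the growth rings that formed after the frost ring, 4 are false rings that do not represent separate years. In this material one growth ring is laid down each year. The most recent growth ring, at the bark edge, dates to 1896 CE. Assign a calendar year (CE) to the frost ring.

1556 CE

Total growth rings = 232 + 173 + 238 = 643.
643 − 299 = 344 growth rings lie beyond the frost ring toward the bark edge.
Excluding 4 false growth rings: 344 − 4 = 340.
1896 − 340 = 1556 CE.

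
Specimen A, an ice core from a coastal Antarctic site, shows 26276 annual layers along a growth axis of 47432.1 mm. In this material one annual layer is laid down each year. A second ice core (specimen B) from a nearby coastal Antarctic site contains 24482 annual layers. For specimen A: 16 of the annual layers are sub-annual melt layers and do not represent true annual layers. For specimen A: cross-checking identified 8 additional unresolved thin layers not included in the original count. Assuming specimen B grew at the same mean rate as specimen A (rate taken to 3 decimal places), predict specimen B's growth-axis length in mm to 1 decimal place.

44214.5 mm

Specimen A: after corrections the count is 26276 − 16 + 8 = 26268 annual layers.
A: Extension rate ≈ 47432.1 / 26268 = 1.806 mm/yr.
Length of B = 1.806 × 24482 = 44214.5 mm.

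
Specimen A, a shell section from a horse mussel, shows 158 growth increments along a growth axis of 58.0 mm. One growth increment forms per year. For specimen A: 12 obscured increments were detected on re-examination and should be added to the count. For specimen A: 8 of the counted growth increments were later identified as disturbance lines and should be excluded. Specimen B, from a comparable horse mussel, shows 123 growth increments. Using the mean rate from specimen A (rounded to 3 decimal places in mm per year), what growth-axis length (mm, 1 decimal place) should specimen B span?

Specimen A: after corrections the count is 158 − 8 + 12 = 162 growth increments.
A: Mean rate = 58.0 mm / 162 years ≈ 0.358 mm/yr.
Length of B = 0.358 × 123 = 44.0 mm.

44.0 mm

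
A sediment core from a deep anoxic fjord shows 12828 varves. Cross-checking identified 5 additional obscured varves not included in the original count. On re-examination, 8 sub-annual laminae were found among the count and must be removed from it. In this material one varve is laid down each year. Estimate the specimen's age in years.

12825 years

Correcting the raw count gives 12828 − 8 + 5 = 12825 true varves.
With a one-to-one varve periodicity this is 12825 years.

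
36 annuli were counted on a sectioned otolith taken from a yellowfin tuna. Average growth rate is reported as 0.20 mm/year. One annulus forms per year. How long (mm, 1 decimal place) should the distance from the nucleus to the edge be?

7.2 mm

The record spans 36 years at 0.20 mm per year.
36 years at 0.20 mm/year gives 0.20 × 36 = 7.2 mm.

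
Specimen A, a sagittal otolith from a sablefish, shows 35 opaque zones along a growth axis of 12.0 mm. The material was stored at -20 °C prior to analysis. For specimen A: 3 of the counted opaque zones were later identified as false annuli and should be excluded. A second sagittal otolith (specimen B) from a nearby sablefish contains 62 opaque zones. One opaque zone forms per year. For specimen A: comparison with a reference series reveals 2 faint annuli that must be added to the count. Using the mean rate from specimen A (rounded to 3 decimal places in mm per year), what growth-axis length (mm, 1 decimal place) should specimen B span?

Specimen A: adjusted count: 35 − 3 + 2 = 34 opaque zones.
A: Mean rate = 12.0 mm / 34 years ≈ 0.353 mm per year.
B's length ≈ 0.353 × 62 = 21.9 mm.

21.9 mm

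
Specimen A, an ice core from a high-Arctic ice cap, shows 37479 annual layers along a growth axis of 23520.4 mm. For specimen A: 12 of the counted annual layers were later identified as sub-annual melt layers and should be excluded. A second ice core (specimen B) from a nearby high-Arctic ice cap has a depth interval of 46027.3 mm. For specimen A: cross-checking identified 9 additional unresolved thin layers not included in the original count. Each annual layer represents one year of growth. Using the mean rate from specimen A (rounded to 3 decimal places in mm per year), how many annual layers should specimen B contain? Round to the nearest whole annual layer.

73292 annual layers

Specimen A: correcting the raw count gives 37479 − 12 + 9 = 37476 true annual layers.
A: Extension rate ≈ 23520.4 / 37476 = 0.628 mm/year.
Specimen B: 46027.3 mm / 0.628 mm per year = 73291.88 years ≈ 73292 annual layers.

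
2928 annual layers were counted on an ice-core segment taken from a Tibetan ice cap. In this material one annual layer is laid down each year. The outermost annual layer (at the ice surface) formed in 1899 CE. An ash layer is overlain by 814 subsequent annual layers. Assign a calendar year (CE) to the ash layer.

814 annual layers post-date the ash layer.
1899 − 814 = 1085 CE.

1085 CE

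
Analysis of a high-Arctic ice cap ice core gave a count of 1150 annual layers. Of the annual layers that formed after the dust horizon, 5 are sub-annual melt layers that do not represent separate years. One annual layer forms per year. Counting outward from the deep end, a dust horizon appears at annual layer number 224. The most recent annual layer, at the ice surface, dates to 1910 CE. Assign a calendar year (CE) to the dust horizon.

989 CE

Between annual layer 224 and the ice surface there are 1150 − 224 = 926 annual layers.
Removing the 5 false annual layers leaves 926 − 5 = 921 true annual layers beyond the dust horizon.
1910 − 921 = 989 CE.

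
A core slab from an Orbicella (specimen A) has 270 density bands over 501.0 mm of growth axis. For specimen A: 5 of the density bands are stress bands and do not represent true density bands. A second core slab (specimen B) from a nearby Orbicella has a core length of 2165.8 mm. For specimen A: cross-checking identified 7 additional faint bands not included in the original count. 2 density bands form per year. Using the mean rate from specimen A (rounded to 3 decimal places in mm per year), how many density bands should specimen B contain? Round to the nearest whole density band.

Specimen A: correcting the raw count gives 270 − 5 + 7 = 272 true density bands.
Specimen A: 272 density bands at 2 per year is 272 / 2 = 136 years.
A: 501.0 mm over 136 years gives 501.0 / 136 ≈ 3.684 mm/yr.
B spans 2165.8 / 3.684 = 587.89 years; at 2 density bands per year that is 587.89 × 2 ≈ 1176 density bands.

1176 density bands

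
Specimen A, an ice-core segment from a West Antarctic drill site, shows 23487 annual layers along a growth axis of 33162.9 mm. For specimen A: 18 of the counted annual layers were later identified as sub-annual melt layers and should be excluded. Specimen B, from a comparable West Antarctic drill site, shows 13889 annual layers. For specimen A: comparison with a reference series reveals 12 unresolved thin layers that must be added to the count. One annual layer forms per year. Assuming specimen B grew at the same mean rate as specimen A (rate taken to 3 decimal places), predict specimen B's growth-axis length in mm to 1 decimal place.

Specimen A: true annual layer count = 23487 − 18 + 12 = 23481.
A: 33162.9 mm over 23481 years gives 33162.9 / 23481 ≈ 1.412 mm/year.
For B, 1.412 mm/year × 13889 years = 19611.3 mm.

19611.3 mm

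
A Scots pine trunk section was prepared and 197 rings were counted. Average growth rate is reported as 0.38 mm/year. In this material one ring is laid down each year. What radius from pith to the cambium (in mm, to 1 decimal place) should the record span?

197 years of growth are recorded.
197 years at 0.38 mm/year gives 0.38 × 197 = 74.9 mm.

74.9 mm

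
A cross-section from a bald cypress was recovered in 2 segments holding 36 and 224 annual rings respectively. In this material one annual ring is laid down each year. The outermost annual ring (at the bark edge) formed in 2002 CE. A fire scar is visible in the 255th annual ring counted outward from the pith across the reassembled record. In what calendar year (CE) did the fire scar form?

1997 CE

Total annual rings = 36 + 224 = 260.
Between annual ring 255 and the bark edge there are 260 − 255 = 5 annual rings.
The annual ring at the bark edge is 2002 CE, so the fire scar dates to 2002 − 5 = 1997 CE.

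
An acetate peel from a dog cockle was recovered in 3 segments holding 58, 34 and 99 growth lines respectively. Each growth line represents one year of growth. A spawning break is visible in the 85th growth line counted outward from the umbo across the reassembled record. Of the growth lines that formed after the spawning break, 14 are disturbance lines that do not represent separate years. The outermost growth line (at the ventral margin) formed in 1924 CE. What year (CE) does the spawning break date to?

Total growth lines = 58 + 34 + 99 = 191.
Between growth line 85 and the ventral margin there are 191 − 85 = 106 growth lines.
106 − 14 false = 92 true growth lines after the spawning break.
The growth line at the ventral margin is 1924 CE, so the spawning break dates to 1924 − 92 = 1832 CE.

1832 CE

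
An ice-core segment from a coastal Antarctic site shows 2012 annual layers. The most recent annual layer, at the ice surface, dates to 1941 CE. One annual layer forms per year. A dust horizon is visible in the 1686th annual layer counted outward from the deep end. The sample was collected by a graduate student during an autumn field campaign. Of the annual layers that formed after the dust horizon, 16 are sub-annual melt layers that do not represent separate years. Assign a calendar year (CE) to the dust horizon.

Between annual layer 1686 and the ice surface there are 2012 − 1686 = 326 annual layers.
326 − 16 false = 310 true annual layers after the dust horizon.
The annual layer at the ice surface is 1941 CE, so the dust horizon dates to 1941 − 310 = 1631 CE.

1631 CE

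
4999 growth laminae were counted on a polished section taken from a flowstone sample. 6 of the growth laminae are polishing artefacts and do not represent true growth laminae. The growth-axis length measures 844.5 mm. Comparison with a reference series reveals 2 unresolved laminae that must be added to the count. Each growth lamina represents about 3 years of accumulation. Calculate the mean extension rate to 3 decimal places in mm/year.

Correcting the raw count gives 4999 − 6 + 2 = 4995 true growth laminae.
At 3 years per growth lamina, 4995 × 3 = 14985 years.
844.5 mm over 14985 years gives 844.5 / 14985 ≈ 0.056 mm/year.

0.056 mm/year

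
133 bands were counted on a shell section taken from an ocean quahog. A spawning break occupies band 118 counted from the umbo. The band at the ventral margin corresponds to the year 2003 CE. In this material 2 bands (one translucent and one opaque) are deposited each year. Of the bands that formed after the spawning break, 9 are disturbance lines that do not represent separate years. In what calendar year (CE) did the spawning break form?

2000 CE

Between band 118 and the ventral margin there are 133 − 118 = 15 bands.
15 − 9 false = 6 true bands after the spawning break.
6 bands at 2 per year is 6 / 2 = 3 years.
2003 − 3 = 2000 CE.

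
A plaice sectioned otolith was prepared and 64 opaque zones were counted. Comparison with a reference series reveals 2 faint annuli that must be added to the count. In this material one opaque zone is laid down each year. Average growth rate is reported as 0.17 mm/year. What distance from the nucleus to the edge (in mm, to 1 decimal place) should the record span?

True opaque zone count = 64 + 2 = 66.
Length ≈ 0.17 × 66 = 11.2 mm.

11.2 mm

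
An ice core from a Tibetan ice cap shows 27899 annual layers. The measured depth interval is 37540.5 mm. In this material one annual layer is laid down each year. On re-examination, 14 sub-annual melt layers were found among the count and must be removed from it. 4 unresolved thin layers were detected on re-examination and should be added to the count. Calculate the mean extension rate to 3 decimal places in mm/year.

After corrections the count is 27899 − 14 + 4 = 27889 annual layers.
Extension rate ≈ 37540.5 / 27889 = 1.346 mm/year.

1.346 mm/year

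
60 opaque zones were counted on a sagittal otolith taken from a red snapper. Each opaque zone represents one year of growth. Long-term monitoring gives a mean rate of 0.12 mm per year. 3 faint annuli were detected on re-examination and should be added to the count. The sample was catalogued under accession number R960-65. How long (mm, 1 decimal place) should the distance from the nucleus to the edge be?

True opaque zone count = 60 + 3 = 63.
Predicted length = 0.12 mm/year × 63 years = 7.6 mm.

7.6 mm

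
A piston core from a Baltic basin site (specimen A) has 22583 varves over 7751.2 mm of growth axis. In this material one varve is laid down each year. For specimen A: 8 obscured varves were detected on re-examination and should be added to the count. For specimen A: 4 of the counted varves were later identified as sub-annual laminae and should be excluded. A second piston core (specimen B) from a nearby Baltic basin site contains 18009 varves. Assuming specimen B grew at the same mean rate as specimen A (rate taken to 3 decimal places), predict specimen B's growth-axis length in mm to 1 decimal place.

Specimen A: adjusted count: 22583 − 4 + 8 = 22587 varves.
A: Extension rate ≈ 7751.2 / 22587 = 0.343 mm per year.
For B, 0.343 mm/year × 18009 years = 6177.1 mm.

6177.1 mm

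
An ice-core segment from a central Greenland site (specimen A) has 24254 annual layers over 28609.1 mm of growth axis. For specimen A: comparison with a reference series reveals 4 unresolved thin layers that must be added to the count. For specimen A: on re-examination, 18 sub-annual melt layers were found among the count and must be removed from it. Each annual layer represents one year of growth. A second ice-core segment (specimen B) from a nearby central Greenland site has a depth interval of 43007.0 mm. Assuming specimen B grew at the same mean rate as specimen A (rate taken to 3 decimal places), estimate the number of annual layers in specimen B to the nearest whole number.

Specimen A: adjusted count: 24254 − 18 + 4 = 24240 annual layers.
A: Extension rate ≈ 28609.1 / 24240 = 1.180 mm per year.
B spans 43007.0 / 1.180 = 36446.61 years ≈ 36447 annual layers.

36447 annual layers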